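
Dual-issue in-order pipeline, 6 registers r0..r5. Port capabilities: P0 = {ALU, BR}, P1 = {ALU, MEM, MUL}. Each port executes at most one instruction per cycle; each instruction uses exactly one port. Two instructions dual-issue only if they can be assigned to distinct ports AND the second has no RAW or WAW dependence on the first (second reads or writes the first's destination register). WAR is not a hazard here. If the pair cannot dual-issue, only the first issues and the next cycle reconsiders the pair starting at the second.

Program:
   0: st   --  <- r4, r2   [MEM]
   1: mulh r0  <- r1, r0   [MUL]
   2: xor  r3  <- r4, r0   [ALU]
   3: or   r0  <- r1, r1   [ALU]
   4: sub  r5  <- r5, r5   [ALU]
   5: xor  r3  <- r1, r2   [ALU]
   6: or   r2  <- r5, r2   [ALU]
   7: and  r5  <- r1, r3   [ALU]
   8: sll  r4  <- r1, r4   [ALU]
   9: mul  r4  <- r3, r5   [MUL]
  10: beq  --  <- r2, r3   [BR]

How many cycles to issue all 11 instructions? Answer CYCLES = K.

CYCLES = 7

t=0 i0:st ; no-port MEM/MUL
t=1 i1:mulh ; RAW r0
t=2 i2,i3:xor or ; dual
t=3 i4,i5:sub xor ; dual
t=4 i6,i7:or and ; dual
t=5 i8:sll ; WAW r4
t=6 i9,i10:mul beq ; dual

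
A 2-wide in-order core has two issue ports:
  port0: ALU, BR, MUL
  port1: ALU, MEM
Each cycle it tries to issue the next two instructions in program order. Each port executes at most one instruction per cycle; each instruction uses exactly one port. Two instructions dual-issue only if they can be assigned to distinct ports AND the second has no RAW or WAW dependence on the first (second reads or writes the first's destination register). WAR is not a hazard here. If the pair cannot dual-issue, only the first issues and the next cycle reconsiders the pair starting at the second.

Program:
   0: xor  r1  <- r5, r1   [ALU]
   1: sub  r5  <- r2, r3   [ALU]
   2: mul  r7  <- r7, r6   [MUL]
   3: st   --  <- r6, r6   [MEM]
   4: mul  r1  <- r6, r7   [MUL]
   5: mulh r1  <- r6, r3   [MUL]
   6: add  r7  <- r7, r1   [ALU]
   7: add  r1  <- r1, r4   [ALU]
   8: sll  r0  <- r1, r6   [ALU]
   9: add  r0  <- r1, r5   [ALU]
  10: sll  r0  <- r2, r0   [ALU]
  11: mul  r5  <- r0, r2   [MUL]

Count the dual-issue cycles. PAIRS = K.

c0: i0/i1 xor.ALU;sub.ALU  2-wide
c1: i2/i3 mul.MUL;st.MEM  2-wide
c2: i4 mul.MUL  no-port MUL/MUL
c3: i5 mulh.MUL  RAW r1
c4: i6/i7 add.ALU;add.ALU  2-wide
c5: i8 sll.ALU  WAW r0
c6: i9 add.ALU  RAW+WAW r0
c7: i10 sll.ALU  RAW r0
c8: i11 mul.MUL  tail

PAIRS = 3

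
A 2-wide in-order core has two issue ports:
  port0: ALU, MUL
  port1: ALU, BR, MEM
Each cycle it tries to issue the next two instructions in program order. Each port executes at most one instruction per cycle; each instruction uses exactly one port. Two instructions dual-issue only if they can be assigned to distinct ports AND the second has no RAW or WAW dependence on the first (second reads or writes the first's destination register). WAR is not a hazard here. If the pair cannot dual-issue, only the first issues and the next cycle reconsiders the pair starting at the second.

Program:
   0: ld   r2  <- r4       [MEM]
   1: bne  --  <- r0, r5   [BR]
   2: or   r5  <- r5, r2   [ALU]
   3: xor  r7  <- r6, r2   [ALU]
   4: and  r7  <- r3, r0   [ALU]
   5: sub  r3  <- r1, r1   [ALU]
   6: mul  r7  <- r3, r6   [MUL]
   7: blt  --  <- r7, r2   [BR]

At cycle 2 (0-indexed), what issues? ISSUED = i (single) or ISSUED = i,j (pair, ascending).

0. ld.MEM @i0  | no-port MEM/BR
1. bne.BR or.ALU @i1/i2  | dual
2. xor.ALU @i3  | WAW r7
3. and.ALU sub.ALU @i4/i5  | dual
4. mul.MUL @i6  | RAW r7
5. blt.BR @i7  | tail

ISSUED = 3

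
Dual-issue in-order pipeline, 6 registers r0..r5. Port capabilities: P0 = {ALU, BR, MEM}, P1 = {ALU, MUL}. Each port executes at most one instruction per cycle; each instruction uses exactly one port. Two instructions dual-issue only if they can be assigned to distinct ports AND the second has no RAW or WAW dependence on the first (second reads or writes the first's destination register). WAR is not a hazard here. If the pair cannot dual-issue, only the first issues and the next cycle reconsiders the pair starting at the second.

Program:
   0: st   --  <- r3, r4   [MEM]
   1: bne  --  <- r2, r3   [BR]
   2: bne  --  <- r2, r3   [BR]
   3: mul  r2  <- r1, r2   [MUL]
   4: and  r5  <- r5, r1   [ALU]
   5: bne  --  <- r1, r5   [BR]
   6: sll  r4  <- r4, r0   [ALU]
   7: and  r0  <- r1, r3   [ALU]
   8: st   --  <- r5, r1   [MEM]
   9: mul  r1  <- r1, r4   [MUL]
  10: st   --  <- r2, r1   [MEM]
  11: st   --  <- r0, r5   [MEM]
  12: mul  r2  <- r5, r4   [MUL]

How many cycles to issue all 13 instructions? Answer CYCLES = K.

CYCLES = 9

t=0 i0:st.MEM ; no-port MEM/BR
t=1 i1:bne.BR ; no-port BR/BR
t=2 i2,i3:bne.BR mul.MUL ; 2-wide
t=3 i4:and.ALU ; RAW r5
t=4 i5,i6:bne.BR sll.ALU ; 2-wide
t=5 i7,i8:and.ALU st.MEM ; 2-wide
t=6 i9:mul.MUL ; RAW r1
t=7 i10:st.MEM ; no-port MEM/MEM
t=8 i11,i12:st.MEM mul.MUL ; 2-wide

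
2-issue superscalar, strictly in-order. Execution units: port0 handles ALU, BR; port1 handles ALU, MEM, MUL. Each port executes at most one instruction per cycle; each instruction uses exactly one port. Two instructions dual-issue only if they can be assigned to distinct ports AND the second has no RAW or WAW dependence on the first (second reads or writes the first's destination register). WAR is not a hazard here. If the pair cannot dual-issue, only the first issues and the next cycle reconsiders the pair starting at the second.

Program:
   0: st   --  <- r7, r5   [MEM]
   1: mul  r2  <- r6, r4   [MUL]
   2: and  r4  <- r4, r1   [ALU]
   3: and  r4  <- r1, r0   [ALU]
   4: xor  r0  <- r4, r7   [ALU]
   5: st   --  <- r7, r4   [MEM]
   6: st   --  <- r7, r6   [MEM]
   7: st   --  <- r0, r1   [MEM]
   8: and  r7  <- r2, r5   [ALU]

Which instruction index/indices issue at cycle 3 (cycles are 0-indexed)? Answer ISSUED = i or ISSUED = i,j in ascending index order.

0. st @i0  | no-port MEM/MUL
1. mul;and @i1,i2  | 2-wide
2. and @i3  | RAW r4
3. xor;st @i4,i5  | 2-wide
4. st @i6  | no-port MEM/MEM
5. st;and @i7,i8  | 2-wide

ISSUED = 4,5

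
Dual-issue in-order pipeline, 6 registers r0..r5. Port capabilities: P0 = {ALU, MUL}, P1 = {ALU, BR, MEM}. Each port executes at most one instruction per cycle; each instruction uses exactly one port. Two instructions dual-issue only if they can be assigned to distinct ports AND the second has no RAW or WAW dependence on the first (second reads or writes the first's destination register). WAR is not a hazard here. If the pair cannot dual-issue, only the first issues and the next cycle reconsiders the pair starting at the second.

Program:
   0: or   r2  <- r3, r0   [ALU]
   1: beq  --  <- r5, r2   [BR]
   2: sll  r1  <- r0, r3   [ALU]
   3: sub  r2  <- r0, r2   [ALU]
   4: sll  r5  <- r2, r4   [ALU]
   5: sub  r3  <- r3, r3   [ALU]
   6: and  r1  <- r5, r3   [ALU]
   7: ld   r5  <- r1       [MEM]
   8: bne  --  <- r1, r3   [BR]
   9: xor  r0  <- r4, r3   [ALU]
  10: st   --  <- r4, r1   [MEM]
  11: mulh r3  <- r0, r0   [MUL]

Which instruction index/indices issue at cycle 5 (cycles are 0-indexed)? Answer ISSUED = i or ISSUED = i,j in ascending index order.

ISSUED = 7

[0] i0  or  -- RAW r2
[1] i1/i2  beq/sll  -- pair
[2] i3  sub  -- RAW r2
[3] i4/i5  sll/sub  -- pair
[4] i6  and  -- RAW r1
[5] i7  ld  -- no-port MEM/BR
[6] i8/i9  bne/xor  -- pair
[7] i10/i11  st/mulh  -- pair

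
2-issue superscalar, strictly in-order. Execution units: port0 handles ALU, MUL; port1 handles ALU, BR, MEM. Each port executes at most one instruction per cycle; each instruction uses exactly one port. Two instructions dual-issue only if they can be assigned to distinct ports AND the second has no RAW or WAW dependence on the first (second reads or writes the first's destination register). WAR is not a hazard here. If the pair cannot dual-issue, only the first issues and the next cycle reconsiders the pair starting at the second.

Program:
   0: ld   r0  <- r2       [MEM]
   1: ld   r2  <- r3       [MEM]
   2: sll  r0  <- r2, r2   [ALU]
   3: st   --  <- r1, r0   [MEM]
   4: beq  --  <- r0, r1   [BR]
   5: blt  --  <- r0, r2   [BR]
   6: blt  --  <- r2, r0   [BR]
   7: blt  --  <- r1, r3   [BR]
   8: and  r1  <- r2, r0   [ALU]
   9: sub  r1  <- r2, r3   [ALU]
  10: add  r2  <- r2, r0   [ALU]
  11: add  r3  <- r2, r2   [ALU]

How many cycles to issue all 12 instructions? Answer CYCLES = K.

0. ld.MEM @i0  | no-port MEM/MEM
1. ld.MEM @i1  | RAW r2
2. sll.ALU @i2  | RAW r0
3. st.MEM @i3  | no-port MEM/BR
4. beq.BR @i4  | no-port BR/BR
5. blt.BR @i5  | no-port BR/BR
6. blt.BR @i6  | no-port BR/BR
7. blt.BR/and.ALU @i7+i8  | pair
8. sub.ALU/add.ALU @i9+i10  | pair
9. add.ALU @i11  | tail

CYCLES = 10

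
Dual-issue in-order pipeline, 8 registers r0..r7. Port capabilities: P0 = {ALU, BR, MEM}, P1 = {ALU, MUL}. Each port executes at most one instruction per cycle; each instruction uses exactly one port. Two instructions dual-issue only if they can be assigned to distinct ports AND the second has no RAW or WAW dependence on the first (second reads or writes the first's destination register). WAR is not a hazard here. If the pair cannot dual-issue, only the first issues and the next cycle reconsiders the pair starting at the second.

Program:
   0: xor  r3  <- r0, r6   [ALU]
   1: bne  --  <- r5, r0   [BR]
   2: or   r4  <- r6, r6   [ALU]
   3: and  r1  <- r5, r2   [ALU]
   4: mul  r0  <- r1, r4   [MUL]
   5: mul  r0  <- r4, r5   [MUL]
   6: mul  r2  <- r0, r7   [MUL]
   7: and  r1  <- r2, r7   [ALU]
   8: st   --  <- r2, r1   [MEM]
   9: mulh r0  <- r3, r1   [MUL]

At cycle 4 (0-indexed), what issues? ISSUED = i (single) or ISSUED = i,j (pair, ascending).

  cy0 -> i0+i1 (xor.ALU;bne.BR) pair
  cy1 -> i2+i3 (or.ALU;and.ALU) pair
  cy2 -> i4 (mul.MUL) no-port MUL/MUL
  cy3 -> i5 (mul.MUL) no-port MUL/MUL
  cy4 -> i6 (mul.MUL) RAW r2
  cy5 -> i7 (and.ALU) RAW r1
  cy6 -> i8+i9 (st.MEM;mulh.MUL) pair

ISSUED = 6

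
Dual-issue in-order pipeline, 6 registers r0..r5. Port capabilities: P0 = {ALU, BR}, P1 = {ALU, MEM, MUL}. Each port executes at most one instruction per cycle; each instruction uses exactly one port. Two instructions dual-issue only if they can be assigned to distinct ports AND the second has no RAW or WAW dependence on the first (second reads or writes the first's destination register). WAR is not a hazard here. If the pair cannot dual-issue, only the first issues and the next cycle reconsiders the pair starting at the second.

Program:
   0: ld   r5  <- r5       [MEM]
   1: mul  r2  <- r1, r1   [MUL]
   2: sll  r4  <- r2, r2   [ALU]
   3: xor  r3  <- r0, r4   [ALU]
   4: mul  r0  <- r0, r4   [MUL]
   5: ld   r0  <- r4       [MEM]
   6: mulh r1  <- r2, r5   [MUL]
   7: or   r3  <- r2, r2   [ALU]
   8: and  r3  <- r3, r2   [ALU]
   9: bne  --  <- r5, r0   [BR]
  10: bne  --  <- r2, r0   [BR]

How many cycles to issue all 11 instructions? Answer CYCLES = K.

CYCLES = 8

0. ld.MEM @i0  | no-port MEM/MUL
1. mul.MUL @i1  | RAW r2
2. sll.ALU @i2  | RAW r4
3. xor.ALU;mul.MUL @i3/i4  | dual
4. ld.MEM @i5  | no-port MEM/MUL
5. mulh.MUL;or.ALU @i6/i7  | dual
6. and.ALU;bne.BR @i8/i9  | dual
7. bne.BR @i10  | tail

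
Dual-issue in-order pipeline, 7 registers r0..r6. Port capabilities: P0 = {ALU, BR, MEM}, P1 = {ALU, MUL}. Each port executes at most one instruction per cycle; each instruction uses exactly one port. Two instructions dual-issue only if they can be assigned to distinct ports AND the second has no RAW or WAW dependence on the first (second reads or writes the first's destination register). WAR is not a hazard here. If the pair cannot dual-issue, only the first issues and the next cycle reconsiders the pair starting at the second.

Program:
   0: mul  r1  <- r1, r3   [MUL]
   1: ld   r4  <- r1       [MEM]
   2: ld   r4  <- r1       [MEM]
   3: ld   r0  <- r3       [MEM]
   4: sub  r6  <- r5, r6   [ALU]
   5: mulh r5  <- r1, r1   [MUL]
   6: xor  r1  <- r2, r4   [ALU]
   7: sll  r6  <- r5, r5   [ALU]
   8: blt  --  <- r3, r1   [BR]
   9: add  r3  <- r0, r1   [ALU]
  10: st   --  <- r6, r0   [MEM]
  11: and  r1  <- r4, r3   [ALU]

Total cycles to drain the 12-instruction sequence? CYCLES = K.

c0: i0 mul  RAW r1
c1: i1 ld  no-port MEM/MEM
c2: i2 ld  no-port MEM/MEM
c3: i3,i4 ld+sub  2-wide
c4: i5,i6 mulh+xor  2-wide
c5: i7,i8 sll+blt  2-wide
c6: i9,i10 add+st  2-wide
c7: i11 and  tail

CYCLES = 8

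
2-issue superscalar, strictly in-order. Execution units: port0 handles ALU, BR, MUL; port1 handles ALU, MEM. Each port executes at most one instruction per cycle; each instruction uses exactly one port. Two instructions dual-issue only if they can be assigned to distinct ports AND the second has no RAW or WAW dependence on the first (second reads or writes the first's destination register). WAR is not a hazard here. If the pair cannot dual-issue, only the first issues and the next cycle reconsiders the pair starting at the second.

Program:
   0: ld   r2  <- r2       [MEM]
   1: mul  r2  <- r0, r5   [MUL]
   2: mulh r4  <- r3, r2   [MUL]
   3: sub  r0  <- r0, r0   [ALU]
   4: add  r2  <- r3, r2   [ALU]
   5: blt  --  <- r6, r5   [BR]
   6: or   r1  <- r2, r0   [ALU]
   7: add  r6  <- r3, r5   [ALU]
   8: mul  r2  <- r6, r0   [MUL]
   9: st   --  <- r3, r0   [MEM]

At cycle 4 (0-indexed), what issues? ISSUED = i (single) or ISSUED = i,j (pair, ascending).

#0 head=0: ld i0 WAW r2
#1 head=1: mul i1 no-port MUL/MUL
#2 head=2: mulh sub i2+i3 pair
#3 head=4: add blt i4+i5 pair
#4 head=6: or add i6+i7 pair
#5 head=8: mul st i8+i9 pair

ISSUED = 6,7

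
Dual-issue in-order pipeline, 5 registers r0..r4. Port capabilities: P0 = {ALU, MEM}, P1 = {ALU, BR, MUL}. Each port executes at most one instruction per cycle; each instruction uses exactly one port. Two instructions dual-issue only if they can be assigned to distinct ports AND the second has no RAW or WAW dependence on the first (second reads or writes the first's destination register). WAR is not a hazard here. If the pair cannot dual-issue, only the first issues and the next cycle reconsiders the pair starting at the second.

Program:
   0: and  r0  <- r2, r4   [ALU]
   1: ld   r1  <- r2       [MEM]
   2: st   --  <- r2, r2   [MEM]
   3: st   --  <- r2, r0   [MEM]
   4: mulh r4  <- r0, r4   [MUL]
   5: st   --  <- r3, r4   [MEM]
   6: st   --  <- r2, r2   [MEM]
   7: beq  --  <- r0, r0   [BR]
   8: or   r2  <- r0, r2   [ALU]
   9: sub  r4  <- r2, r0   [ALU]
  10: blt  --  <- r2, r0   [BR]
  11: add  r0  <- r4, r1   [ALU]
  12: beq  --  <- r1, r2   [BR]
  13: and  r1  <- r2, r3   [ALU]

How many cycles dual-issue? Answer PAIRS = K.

#0 head=0: and.ALU ld.MEM i0&i1 pair
#1 head=2: st.MEM i2 no-port MEM/MEM
#2 head=3: st.MEM mulh.MUL i3&i4 pair
#3 head=5: st.MEM i5 no-port MEM/MEM
#4 head=6: st.MEM beq.BR i6&i7 pair
#5 head=8: or.ALU i8 RAW r2
#6 head=9: sub.ALU blt.BR i9&i10 pair
#7 head=11: add.ALU beq.BR i11&i12 pair
#8 head=13: and.ALU i13 tail

PAIRS = 5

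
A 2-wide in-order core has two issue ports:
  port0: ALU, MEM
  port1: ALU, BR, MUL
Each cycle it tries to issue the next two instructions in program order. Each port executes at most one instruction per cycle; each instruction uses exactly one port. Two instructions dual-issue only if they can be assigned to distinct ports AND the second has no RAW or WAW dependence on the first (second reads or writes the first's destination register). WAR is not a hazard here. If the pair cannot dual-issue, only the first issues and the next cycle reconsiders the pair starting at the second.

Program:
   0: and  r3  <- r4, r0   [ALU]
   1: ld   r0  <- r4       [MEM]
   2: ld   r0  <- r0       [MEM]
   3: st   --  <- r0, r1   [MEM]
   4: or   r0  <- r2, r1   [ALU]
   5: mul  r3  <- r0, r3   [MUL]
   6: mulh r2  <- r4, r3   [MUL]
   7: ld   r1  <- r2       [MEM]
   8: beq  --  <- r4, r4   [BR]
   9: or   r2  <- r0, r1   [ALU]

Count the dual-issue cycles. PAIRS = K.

PAIRS = 3

  cy0 -> i0/i1 (and/ld) pair
  cy1 -> i2 (ld) no-port MEM/MEM
  cy2 -> i3/i4 (st/or) pair
  cy3 -> i5 (mul) no-port MUL/MUL
  cy4 -> i6 (mulh) RAW r2
  cy5 -> i7/i8 (ld/beq) pair
  cy6 -> i9 (or) tail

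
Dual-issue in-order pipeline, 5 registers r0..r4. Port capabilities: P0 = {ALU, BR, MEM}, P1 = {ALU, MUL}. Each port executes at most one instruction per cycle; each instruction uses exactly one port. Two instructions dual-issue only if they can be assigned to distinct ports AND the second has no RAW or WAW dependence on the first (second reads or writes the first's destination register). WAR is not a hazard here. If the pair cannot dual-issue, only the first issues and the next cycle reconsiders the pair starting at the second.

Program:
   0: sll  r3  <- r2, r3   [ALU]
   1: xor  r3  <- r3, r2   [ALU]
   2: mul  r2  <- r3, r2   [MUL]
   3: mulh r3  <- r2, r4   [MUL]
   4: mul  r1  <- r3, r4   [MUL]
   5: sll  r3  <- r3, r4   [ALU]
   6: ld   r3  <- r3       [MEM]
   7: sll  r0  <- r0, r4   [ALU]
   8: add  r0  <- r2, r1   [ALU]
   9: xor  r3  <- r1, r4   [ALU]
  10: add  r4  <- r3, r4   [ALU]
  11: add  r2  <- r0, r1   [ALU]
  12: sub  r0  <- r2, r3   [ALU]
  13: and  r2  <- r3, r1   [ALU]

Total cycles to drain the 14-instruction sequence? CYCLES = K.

  cy0 -> i0 (sll) RAW+WAW r3
  cy1 -> i1 (xor) RAW r3
  cy2 -> i2 (mul) no-port MUL/MUL
  cy3 -> i3 (mulh) no-port MUL/MUL
  cy4 -> i4+i5 (mul/sll) 2-wide
  cy5 -> i6+i7 (ld/sll) 2-wide
  cy6 -> i8+i9 (add/xor) 2-wide
  cy7 -> i10+i11 (add/add) 2-wide
  cy8 -> i12+i13 (sub/and) 2-wide

CYCLES = 9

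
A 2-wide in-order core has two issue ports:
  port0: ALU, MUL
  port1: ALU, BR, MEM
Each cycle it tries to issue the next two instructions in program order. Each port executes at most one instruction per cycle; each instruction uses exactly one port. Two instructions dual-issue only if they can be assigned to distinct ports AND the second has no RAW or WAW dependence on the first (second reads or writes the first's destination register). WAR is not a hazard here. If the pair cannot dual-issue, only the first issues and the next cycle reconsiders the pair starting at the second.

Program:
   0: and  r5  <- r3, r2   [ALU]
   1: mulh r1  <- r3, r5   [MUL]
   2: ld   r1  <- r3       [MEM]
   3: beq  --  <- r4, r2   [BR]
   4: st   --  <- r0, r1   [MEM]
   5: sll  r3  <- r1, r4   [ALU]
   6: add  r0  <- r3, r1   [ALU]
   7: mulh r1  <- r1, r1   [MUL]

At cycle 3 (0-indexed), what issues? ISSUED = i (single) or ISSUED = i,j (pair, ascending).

ISSUED = 3

#0 head=0: and i0 RAW r5
#1 head=1: mulh i1 WAW r1
#2 head=2: ld i2 no-port MEM/BR
#3 head=3: beq i3 no-port BR/MEM
#4 head=4: st sll i4+i5 2-wide
#5 head=6: add mulh i6+i7 2-wide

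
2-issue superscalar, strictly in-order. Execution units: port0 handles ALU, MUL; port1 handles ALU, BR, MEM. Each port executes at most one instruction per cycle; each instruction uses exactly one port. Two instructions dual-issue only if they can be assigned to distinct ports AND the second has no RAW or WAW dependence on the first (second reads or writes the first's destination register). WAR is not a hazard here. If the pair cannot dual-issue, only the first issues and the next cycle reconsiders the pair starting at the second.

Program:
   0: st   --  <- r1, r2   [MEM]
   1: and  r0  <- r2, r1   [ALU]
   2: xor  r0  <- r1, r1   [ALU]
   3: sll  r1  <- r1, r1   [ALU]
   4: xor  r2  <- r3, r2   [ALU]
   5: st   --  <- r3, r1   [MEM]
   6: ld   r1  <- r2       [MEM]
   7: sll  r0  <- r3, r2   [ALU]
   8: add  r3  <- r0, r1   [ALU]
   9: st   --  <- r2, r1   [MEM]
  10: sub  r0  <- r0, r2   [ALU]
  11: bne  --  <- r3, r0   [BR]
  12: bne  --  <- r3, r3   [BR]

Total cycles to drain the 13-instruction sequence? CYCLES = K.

t=0 i0/i1:st.MEM;and.ALU ; pair
t=1 i2/i3:xor.ALU;sll.ALU ; pair
t=2 i4/i5:xor.ALU;st.MEM ; pair
t=3 i6/i7:ld.MEM;sll.ALU ; pair
t=4 i8/i9:add.ALU;st.MEM ; pair
t=5 i10:sub.ALU ; RAW r0
t=6 i11:bne.BR ; no-port BR/BR
t=7 i12:bne.BR ; tail

CYCLES = 8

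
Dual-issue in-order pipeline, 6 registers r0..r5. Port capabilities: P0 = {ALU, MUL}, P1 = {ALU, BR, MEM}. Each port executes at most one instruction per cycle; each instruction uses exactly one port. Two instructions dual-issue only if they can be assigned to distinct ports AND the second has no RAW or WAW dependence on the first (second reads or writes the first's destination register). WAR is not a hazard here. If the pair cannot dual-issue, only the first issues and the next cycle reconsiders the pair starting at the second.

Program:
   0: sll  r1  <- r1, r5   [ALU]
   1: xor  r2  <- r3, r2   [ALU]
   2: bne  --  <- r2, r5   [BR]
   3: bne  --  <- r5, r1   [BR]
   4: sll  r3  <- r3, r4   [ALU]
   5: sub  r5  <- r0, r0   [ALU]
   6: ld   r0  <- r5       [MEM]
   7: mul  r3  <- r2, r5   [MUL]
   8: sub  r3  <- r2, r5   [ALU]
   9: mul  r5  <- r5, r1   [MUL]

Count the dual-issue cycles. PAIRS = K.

PAIRS = 4

#0 head=0: sll+xor i0&i1 2-wide
#1 head=2: bne i2 no-port BR/BR
#2 head=3: bne+sll i3&i4 2-wide
#3 head=5: sub i5 RAW r5
#4 head=6: ld+mul i6&i7 2-wide
#5 head=8: sub+mul i8&i9 2-wide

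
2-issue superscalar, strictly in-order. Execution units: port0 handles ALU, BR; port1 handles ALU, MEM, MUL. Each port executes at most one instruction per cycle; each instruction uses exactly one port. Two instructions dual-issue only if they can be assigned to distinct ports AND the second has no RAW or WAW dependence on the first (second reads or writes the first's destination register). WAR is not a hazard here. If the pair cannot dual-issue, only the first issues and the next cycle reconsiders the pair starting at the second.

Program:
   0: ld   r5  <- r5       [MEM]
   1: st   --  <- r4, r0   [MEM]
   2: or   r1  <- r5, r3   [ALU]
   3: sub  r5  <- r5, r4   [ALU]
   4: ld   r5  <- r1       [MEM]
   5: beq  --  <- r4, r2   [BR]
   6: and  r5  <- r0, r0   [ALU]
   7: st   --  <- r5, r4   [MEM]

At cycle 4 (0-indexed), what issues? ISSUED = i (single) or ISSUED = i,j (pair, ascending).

  cy0 -> i0 (ld.MEM) no-port MEM/MEM
  cy1 -> i1,i2 (st.MEM;or.ALU) pair
  cy2 -> i3 (sub.ALU) WAW r5
  cy3 -> i4,i5 (ld.MEM;beq.BR) pair
  cy4 -> i6 (and.ALU) RAW r5
  cy5 -> i7 (st.MEM) tail

ISSUED = 6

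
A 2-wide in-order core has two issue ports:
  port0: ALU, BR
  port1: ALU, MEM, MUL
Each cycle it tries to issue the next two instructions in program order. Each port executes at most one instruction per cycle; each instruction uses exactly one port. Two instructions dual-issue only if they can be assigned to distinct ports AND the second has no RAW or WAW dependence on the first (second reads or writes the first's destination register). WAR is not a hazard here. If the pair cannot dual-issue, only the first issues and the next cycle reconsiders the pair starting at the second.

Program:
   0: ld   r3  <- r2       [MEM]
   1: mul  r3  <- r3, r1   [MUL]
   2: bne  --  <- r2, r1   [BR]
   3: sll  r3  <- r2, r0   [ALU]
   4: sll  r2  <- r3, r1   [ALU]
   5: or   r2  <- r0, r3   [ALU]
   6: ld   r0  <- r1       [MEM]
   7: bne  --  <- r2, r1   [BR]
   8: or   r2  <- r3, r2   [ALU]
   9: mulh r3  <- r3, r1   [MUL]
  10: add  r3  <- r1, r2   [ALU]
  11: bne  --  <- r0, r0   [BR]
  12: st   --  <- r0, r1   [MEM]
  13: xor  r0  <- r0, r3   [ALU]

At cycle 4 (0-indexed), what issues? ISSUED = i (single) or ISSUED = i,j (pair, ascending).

t=0 i0:ld ; no-port MEM/MUL
t=1 i1&i2:mul bne ; 2-wide
t=2 i3:sll ; RAW r3
t=3 i4:sll ; WAW r2
t=4 i5&i6:or ld ; 2-wide
t=5 i7&i8:bne or ; 2-wide
t=6 i9:mulh ; WAW r3
t=7 i10&i11:add bne ; 2-wide
t=8 i12&i13:st xor ; 2-wide

ISSUED = 5,6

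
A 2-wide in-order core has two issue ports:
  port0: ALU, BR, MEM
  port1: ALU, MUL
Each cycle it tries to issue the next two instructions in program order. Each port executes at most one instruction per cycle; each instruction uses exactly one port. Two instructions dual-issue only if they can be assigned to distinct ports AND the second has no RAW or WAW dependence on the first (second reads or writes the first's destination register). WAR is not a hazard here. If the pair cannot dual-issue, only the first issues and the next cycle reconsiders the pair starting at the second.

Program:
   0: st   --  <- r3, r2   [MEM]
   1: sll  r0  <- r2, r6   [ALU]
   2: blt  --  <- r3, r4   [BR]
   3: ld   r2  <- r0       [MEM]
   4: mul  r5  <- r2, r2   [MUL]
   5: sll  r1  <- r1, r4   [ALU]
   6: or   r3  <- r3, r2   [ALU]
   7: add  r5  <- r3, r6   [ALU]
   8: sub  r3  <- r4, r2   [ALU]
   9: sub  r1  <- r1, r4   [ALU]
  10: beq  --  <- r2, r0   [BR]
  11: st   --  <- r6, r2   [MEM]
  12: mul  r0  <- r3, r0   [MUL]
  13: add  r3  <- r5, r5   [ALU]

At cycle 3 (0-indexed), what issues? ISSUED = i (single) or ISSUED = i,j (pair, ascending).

ISSUED = 4,5

#0 head=0: st;sll i0&i1 dual
#1 head=2: blt i2 no-port BR/MEM
#2 head=3: ld i3 RAW r2
#3 head=4: mul;sll i4&i5 dual
#4 head=6: or i6 RAW r3
#5 head=7: add;sub i7&i8 dual
#6 head=9: sub;beq i9&i10 dual
#7 head=11: st;mul i11&i12 dual
#8 head=13: add i13 tail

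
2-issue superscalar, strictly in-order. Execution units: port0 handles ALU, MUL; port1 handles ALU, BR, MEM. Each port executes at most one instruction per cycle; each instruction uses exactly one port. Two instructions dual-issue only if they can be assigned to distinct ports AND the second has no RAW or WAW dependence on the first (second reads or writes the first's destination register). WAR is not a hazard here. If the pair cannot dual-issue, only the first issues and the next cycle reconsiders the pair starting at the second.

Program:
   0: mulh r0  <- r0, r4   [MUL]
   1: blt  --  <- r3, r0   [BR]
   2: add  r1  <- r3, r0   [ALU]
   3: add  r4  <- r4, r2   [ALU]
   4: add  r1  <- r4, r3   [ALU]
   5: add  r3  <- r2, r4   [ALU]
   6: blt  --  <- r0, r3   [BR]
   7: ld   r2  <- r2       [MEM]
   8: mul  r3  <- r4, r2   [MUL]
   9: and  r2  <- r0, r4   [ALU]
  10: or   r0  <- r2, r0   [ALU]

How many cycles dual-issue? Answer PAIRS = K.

#0 head=0: mulh i0 RAW r0
#1 head=1: blt;add i1,i2 pair
#2 head=3: add i3 RAW r4
#3 head=4: add;add i4,i5 pair
#4 head=6: blt i6 no-port BR/MEM
#5 head=7: ld i7 RAW r2
#6 head=8: mul;and i8,i9 pair
#7 head=10: or i10 tail

PAIRS = 3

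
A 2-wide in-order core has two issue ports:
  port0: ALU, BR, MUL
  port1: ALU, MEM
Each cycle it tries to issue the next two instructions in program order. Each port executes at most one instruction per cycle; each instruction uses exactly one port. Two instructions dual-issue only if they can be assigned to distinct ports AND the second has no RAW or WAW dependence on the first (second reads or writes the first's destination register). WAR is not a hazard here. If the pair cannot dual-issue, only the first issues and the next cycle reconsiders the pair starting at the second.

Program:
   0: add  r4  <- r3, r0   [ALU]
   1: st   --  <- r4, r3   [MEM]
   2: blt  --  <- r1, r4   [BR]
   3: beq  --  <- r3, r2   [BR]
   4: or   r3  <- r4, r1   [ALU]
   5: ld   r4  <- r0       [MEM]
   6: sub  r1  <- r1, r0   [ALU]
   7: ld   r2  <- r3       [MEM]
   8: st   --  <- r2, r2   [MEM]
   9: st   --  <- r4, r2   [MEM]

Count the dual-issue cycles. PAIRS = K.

c0: i0 add  RAW r4
c1: i1,i2 st/blt  pair
c2: i3,i4 beq/or  pair
c3: i5,i6 ld/sub  pair
c4: i7 ld  no-port MEM/MEM
c5: i8 st  no-port MEM/MEM
c6: i9 st  tail

PAIRS = 3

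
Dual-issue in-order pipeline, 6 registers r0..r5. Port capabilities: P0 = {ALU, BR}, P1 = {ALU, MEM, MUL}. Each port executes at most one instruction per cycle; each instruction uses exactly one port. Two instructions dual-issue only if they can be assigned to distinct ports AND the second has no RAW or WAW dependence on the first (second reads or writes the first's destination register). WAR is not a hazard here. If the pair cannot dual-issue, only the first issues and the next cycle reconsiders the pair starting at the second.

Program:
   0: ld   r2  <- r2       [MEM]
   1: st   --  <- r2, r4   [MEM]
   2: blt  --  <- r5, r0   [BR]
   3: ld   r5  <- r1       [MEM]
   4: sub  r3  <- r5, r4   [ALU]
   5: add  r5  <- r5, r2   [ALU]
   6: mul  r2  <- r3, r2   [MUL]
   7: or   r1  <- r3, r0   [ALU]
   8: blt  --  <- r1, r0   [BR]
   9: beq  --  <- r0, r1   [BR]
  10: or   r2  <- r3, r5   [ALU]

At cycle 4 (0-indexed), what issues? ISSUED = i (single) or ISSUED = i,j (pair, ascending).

ISSUED = 6,7

t=0 i0:ld ; no-port MEM/MEM
t=1 i1&i2:st;blt ; 2-wide
t=2 i3:ld ; RAW r5
t=3 i4&i5:sub;add ; 2-wide
t=4 i6&i7:mul;or ; 2-wide
t=5 i8:blt ; no-port BR/BR
t=6 i9&i10:beq;or ; 2-wide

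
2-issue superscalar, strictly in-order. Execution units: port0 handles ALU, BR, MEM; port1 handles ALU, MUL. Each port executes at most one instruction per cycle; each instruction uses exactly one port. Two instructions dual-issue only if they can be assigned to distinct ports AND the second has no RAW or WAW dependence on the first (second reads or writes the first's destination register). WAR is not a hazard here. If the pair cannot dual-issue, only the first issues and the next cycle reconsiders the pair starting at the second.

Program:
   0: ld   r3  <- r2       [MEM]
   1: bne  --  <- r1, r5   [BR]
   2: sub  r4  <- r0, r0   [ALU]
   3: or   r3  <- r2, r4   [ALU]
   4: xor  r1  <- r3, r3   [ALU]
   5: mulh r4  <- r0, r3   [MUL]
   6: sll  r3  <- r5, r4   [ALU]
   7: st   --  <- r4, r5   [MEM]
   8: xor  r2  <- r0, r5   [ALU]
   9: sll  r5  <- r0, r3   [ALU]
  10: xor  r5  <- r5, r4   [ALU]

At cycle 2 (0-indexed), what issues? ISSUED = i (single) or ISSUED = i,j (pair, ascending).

ISSUED = 3

c0: i0 ld.MEM  no-port MEM/BR
c1: i1,i2 bne.BR/sub.ALU  pair
c2: i3 or.ALU  RAW r3
c3: i4,i5 xor.ALU/mulh.MUL  pair
c4: i6,i7 sll.ALU/st.MEM  pair
c5: i8,i9 xor.ALU/sll.ALU  pair
c6: i10 xor.ALU  tail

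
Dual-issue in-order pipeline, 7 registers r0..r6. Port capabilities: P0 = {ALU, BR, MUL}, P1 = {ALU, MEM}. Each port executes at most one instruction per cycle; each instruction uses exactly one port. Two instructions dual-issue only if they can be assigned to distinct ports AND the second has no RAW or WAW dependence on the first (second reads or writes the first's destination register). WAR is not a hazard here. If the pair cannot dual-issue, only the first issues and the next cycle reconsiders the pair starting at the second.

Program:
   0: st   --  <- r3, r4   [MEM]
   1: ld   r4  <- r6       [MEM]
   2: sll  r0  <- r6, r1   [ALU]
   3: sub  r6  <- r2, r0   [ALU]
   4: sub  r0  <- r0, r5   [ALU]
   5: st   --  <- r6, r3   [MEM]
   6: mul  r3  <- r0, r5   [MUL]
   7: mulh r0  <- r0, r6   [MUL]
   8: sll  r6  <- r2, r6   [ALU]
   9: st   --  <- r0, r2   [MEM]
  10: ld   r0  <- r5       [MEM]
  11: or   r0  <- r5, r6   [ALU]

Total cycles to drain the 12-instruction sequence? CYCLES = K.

[0] i0  st  -- no-port MEM/MEM
[1] i1&i2  ld sll  -- dual
[2] i3&i4  sub sub  -- dual
[3] i5&i6  st mul  -- dual
[4] i7&i8  mulh sll  -- dual
[5] i9  st  -- no-port MEM/MEM
[6] i10  ld  -- WAW r0
[7] i11  or  -- tail

CYCLES = 8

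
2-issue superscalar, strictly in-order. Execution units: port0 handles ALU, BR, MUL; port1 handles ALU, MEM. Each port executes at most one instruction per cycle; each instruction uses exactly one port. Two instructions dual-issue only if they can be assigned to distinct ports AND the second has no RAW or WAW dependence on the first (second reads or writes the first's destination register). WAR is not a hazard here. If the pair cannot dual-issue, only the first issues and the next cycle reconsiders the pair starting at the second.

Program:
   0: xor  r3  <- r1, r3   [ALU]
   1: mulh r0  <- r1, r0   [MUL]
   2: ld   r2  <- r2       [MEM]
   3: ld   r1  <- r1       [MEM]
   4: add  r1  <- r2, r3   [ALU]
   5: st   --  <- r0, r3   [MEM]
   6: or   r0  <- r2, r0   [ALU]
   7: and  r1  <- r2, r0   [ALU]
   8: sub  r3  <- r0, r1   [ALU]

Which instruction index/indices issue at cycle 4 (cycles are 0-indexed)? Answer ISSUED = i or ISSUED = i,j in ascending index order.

t=0 i0/i1:xor.ALU;mulh.MUL ; dual
t=1 i2:ld.MEM ; no-port MEM/MEM
t=2 i3:ld.MEM ; WAW r1
t=3 i4/i5:add.ALU;st.MEM ; dual
t=4 i6:or.ALU ; RAW r0
t=5 i7:and.ALU ; RAW r1
t=6 i8:sub.ALU ; tail

ISSUED = 6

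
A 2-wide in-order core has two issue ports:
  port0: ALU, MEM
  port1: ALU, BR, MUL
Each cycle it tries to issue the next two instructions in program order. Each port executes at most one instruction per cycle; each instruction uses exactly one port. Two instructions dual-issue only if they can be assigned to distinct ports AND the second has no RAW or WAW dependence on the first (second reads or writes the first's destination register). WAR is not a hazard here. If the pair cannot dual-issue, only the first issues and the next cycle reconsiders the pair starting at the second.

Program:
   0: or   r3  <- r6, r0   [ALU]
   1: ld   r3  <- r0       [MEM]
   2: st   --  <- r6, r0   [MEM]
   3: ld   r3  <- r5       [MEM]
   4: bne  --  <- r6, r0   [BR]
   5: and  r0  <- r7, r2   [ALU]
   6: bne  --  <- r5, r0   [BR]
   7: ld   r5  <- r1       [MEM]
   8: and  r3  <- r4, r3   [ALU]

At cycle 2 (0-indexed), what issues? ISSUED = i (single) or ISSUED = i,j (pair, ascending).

c0: i0 or  WAW r3
c1: i1 ld  no-port MEM/MEM
c2: i2 st  no-port MEM/MEM
c3: i3,i4 ld/bne  2-wide
c4: i5 and  RAW r0
c5: i6,i7 bne/ld  2-wide
c6: i8 and  tail

ISSUED = 2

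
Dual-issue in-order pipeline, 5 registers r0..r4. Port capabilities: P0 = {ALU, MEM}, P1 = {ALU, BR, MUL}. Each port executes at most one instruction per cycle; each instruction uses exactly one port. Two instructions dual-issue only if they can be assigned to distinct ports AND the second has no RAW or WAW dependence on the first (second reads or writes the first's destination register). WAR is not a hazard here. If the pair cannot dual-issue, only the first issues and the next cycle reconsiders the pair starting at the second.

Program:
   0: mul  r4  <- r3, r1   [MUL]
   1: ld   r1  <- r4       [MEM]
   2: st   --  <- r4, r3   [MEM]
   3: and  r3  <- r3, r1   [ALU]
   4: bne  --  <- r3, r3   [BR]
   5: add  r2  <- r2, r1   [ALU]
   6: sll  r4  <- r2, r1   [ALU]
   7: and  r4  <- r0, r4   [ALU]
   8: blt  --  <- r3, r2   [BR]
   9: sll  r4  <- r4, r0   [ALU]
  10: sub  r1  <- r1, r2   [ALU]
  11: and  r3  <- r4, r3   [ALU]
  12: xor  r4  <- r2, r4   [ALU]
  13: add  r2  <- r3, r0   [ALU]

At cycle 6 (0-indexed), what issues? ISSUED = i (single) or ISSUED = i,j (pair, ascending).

c0: i0 mul  RAW r4
c1: i1 ld  no-port MEM/MEM
c2: i2+i3 st and  dual
c3: i4+i5 bne add  dual
c4: i6 sll  RAW+WAW r4
c5: i7+i8 and blt  dual
c6: i9+i10 sll sub  dual
c7: i11+i12 and xor  dual
c8: i13 add  tail

ISSUED = 9,10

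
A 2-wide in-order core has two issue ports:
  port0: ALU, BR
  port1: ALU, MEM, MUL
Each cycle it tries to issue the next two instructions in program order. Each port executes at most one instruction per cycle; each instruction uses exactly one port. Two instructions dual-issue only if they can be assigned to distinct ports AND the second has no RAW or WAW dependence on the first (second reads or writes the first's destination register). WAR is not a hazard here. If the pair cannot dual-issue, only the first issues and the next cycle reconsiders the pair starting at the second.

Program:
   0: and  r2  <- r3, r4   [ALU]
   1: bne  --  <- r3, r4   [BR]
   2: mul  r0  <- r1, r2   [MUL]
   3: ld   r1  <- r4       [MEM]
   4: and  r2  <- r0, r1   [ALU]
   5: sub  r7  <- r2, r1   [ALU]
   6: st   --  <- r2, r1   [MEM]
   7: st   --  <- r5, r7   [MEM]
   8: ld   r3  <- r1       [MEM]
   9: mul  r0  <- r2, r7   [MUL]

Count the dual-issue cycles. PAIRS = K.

PAIRS = 2

#0 head=0: and;bne i0/i1 dual
#1 head=2: mul i2 no-port MUL/MEM
#2 head=3: ld i3 RAW r1
#3 head=4: and i4 RAW r2
#4 head=5: sub;st i5/i6 dual
#5 head=7: st i7 no-port MEM/MEM
#6 head=8: ld i8 no-port MEM/MUL
#7 head=9: mul i9 tail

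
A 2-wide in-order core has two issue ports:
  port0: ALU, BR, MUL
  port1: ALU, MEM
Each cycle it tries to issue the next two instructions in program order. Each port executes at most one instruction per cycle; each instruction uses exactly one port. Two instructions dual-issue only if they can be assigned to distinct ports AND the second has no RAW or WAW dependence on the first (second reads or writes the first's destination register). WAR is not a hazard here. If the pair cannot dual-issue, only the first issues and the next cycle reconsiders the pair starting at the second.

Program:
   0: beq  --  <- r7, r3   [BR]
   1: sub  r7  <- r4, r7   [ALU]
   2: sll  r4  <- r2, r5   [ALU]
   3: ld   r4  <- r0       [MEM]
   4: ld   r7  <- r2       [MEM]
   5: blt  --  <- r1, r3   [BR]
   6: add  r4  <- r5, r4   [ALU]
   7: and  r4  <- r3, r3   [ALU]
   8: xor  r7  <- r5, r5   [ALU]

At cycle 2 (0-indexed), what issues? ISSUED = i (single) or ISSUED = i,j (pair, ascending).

0. beq+sub @i0&i1  | 2-wide
1. sll @i2  | WAW r4
2. ld @i3  | no-port MEM/MEM
3. ld+blt @i4&i5  | 2-wide
4. add @i6  | WAW r4
5. and+xor @i7&i8  | 2-wide

ISSUED = 3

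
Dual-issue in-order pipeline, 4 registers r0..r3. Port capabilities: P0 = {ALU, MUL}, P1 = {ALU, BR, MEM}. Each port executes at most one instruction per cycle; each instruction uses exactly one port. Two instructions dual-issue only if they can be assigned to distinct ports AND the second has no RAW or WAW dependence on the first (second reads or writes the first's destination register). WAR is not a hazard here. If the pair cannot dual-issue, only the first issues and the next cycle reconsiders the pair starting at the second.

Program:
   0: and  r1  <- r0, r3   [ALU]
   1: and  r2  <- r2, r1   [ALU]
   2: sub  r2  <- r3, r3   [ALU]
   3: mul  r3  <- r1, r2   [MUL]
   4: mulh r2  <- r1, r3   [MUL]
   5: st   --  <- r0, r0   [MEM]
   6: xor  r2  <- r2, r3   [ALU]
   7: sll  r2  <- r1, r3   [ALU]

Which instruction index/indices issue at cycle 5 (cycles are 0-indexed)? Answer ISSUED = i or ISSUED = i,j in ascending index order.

ISSUED = 6

#0 head=0: and.ALU i0 RAW r1
#1 head=1: and.ALU i1 WAW r2
#2 head=2: sub.ALU i2 RAW r2
#3 head=3: mul.MUL i3 no-port MUL/MUL
#4 head=4: mulh.MUL/st.MEM i4,i5 dual
#5 head=6: xor.ALU i6 WAW r2
#6 head=7: sll.ALU i7 tail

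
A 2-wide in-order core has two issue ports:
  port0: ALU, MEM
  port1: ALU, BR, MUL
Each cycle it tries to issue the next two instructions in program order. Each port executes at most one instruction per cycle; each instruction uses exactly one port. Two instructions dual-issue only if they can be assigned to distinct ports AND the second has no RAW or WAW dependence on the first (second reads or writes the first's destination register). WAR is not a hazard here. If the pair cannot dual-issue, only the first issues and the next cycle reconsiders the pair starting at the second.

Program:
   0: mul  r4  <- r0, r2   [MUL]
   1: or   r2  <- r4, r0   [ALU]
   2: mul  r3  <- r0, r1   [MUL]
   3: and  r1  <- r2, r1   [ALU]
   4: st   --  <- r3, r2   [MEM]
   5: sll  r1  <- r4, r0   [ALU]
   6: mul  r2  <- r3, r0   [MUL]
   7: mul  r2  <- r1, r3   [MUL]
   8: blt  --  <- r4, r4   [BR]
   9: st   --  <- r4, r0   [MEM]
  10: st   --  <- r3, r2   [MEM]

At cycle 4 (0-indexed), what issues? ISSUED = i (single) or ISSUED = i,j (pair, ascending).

c0: i0 mul.MUL  RAW r4
c1: i1,i2 or.ALU+mul.MUL  dual
c2: i3,i4 and.ALU+st.MEM  dual
c3: i5,i6 sll.ALU+mul.MUL  dual
c4: i7 mul.MUL  no-port MUL/BR
c5: i8,i9 blt.BR+st.MEM  dual
c6: i10 st.MEM  tail

ISSUED = 7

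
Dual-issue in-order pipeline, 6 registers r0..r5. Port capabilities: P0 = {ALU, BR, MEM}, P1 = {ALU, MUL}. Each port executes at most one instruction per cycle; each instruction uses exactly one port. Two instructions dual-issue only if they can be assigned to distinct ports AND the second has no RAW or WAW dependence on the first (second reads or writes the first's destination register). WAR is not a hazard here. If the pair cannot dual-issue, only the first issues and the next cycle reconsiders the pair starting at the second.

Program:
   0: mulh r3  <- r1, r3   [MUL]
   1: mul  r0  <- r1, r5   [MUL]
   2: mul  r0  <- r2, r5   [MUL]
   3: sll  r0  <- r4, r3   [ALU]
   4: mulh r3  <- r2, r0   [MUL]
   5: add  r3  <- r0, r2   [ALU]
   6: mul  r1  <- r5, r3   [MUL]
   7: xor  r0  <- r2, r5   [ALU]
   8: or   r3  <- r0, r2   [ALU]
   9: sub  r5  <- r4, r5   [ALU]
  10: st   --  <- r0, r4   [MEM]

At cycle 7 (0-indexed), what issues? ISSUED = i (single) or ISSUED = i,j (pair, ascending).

ISSUED = 8,9

t=0 i0:mulh ; no-port MUL/MUL
t=1 i1:mul ; no-port MUL/MUL
t=2 i2:mul ; WAW r0
t=3 i3:sll ; RAW r0
t=4 i4:mulh ; WAW r3
t=5 i5:add ; RAW r3
t=6 i6,i7:mul;xor ; pair
t=7 i8,i9:or;sub ; pair
t=8 i10:st ; tail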